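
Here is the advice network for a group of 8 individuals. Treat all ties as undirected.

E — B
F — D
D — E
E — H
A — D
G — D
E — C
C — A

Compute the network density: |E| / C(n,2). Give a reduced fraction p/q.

2/7

There are 8 edges and 8 nodes, so the maximum possible is C(8,2) = 28.
Density = 8/28 = 2/7.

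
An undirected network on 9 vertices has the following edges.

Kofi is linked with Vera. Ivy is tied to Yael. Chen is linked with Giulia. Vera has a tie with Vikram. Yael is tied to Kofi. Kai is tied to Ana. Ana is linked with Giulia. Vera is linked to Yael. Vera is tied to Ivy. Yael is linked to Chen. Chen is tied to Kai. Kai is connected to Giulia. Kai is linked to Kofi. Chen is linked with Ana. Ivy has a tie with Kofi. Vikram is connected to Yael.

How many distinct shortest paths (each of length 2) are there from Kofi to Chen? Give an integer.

2

The shortest distance is 2. The length-2 paths are: Kofi–Yael–Chen; Kofi–Kai–Chen.
That gives 2 distinct shortest paths.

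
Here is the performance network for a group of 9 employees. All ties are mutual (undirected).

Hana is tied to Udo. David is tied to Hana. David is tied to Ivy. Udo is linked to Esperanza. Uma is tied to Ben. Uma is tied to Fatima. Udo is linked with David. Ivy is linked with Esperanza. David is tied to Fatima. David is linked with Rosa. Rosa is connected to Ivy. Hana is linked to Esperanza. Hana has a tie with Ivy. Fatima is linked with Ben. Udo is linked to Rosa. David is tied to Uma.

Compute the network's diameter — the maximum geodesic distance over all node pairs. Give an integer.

Eccentricity of each node (its greatest distance to any other): Ben:4, David:2, Esperanza:4, Fatima:3, Hana:3, Ivy:3, Rosa:3, Udo:3, Uma:3.
The maximum eccentricity is 4, realized for instance by the pair Ben–Esperanza via Ben – Uma – David – Ivy – Esperanza. So the diameter is 4.

4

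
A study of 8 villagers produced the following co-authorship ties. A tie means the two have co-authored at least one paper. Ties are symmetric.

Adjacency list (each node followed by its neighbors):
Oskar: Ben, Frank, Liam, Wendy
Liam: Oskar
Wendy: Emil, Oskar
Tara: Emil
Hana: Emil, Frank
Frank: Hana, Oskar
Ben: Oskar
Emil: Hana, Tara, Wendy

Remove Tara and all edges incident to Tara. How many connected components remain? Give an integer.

Tara's neighbors (Emil) remain reachable from one another through other ties, so the rest of the network stays in one piece.

1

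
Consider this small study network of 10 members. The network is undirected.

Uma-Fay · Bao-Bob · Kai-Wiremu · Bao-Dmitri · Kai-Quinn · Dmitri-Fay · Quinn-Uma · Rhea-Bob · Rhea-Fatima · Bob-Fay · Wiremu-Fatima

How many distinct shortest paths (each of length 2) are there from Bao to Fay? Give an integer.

The shortest distance is 2. The length-2 paths are: Bao–Bob–Fay; Bao–Dmitri–Fay.
That gives 2 distinct shortest paths.

2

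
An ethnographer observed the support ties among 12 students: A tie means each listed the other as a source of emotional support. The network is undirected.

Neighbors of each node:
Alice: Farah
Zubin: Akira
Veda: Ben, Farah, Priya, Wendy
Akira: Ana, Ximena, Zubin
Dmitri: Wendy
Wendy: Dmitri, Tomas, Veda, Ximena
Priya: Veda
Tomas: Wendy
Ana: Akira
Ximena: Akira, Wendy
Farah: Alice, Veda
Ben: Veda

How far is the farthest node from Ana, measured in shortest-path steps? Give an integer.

6

Distances from Ana: Akira:1, Alice:6, Ben:5, Dmitri:4, Farah:5, Priya:5, Tomas:4, Veda:4, Wendy:3, Ximena:2, Zubin:2.
The largest is 6 (to Alice), so the eccentricity of Ana is 6.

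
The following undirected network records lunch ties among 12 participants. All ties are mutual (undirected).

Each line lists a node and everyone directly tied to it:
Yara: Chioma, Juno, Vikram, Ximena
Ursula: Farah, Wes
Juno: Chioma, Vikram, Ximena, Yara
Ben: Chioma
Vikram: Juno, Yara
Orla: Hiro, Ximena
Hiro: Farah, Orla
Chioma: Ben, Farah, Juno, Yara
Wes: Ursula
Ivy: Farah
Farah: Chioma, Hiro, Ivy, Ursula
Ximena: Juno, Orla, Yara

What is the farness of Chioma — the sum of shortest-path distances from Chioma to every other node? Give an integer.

20

Distances from Chioma: Ben:1, Farah:1, Hiro:2, Ivy:2, Juno:1, Orla:3, Ursula:2, Vikram:2, Wes:3, Ximena:2, Yara:1.
Sum = 1 + 1 + 2 + 2 + 1 + 3 + 2 + 2 + 3 + 2 + 1 = 20.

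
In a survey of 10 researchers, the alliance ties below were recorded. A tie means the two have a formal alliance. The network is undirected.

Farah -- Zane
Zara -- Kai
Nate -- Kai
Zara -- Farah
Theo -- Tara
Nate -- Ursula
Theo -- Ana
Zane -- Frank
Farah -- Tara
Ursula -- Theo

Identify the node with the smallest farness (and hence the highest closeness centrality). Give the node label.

Farness (sum of distances to all others) for each node — Ana:28, Farah:18, Frank:32, Kai:23, Nate:24, Tara:19, Theo:20, Ursula:23, Zane:24, Zara:21.
The smallest farness is 18, for Farah, so Farah has the highest closeness.

Farah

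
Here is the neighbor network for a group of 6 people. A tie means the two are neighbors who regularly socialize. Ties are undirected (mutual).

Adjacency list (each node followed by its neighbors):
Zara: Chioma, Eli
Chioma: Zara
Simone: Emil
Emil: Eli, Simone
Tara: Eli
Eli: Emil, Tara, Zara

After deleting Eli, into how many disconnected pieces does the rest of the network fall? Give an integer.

Without Eli, the remaining ties split the others into: {Emil, Simone}; {Chioma, Zara}; {Tara}.
That's 3 separate components.

3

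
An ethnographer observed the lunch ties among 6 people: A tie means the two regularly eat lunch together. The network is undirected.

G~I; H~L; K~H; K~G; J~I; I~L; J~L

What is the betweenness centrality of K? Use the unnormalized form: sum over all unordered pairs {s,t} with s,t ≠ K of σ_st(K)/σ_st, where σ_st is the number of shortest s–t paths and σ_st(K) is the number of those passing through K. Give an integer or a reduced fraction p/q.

Pairs whose geodesics pass through K — H–G: 1.
All other pairs contribute 0.
Summing the contributions gives betweenness(K) = 1.

1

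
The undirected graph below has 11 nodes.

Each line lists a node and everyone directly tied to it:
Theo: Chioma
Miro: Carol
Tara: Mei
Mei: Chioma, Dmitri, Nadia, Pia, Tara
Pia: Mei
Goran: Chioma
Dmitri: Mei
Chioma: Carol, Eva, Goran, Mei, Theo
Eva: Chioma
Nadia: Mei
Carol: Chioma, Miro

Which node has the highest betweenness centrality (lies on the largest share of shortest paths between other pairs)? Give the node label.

Unnormalized betweenness of each node: Carol:9, Chioma:34, Dmitri:0, Eva:0, Goran:0, Mei:30, Miro:0, Nadia:0, Pia:0, Tara:0, Theo:0.
Chioma has the largest value, 34, making it the main broker — the node through which the most shortest paths run.

Chioma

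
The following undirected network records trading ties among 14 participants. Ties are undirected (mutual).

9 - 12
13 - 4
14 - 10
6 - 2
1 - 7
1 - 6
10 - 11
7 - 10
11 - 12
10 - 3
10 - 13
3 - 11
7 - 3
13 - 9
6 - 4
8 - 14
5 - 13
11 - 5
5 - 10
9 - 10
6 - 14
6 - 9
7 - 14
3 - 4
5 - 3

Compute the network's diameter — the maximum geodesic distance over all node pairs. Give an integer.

Eccentricity of each node (its greatest distance to any other): 1:3, 2:4, 3:3, 4:3, 5:4, 6:3, 7:3, 8:4, 9:3, 10:3, 11:4, 12:4, 13:3, 14:3.
The maximum eccentricity is 4, realized for instance by the pair 12–8 via 12 – 11 – 10 – 14 – 8. So the diameter is 4.

4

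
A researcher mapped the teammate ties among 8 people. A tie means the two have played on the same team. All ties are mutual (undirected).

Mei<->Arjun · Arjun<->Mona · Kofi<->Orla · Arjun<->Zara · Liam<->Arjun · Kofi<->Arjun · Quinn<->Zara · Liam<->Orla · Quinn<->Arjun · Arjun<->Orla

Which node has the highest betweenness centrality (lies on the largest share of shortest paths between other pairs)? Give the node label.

Unnormalized betweenness of each node: Arjun:35/2, Kofi:0, Liam:0, Mei:0, Mona:0, Orla:1/2, Quinn:0, Zara:0.
Arjun has the largest value, 35/2, making it the main broker — the node through which the most shortest paths run.

Arjun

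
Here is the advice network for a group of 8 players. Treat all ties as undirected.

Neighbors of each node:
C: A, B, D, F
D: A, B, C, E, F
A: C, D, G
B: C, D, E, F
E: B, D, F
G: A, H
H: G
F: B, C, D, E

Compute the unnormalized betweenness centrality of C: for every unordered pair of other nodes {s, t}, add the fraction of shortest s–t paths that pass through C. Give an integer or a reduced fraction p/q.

3

Pairs whose geodesics pass through C — H–B: 1/2; H–F: 1/2; A–B: 1/2; A–F: 1/2; G–B: 1/2; G–F: 1/2.
All other pairs contribute 0.
Summing the contributions gives betweenness(C) = 3.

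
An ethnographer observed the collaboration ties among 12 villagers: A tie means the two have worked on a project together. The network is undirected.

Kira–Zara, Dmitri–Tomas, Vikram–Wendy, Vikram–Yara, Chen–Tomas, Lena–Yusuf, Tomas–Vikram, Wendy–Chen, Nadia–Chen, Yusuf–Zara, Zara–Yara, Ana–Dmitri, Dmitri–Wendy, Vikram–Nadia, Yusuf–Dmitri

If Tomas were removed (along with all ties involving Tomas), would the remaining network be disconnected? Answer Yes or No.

No

Even without Tomas, every remaining node can still reach every other (the residual graph is connected), so Tomas is not a cut vertex.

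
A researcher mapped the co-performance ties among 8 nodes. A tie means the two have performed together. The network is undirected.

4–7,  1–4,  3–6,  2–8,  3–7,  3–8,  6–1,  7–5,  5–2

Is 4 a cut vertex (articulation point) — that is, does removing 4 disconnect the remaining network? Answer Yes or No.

Even without 4, every remaining node can still reach every other (the residual graph is connected), so 4 is not a cut vertex.

No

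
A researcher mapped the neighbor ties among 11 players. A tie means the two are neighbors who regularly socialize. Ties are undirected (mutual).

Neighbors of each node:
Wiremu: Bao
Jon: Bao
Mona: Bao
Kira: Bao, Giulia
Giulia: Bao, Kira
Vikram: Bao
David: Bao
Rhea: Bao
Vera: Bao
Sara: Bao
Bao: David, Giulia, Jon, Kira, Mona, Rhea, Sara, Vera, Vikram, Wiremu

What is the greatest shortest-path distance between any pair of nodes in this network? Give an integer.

2

Eccentricity of each node (its greatest distance to any other): Bao:1, David:2, Giulia:2, Jon:2, Kira:2, Mona:2, Rhea:2, Sara:2, Vera:2, Vikram:2, Wiremu:2.
The maximum eccentricity is 2, realized for instance by the pair Sara–Vera via Sara – Bao – Vera. So the diameter is 2.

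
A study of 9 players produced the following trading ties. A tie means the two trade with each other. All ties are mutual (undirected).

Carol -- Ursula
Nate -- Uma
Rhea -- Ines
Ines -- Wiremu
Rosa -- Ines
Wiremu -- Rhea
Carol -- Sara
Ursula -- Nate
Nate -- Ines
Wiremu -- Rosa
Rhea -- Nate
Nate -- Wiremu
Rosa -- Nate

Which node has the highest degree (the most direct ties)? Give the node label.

Degrees — Carol:2, Ines:4, Nate:6, Rhea:3, Rosa:3, Sara:1, Uma:1, Ursula:2, Wiremu:4.
The maximum is 6, attained only by Nate.

Nate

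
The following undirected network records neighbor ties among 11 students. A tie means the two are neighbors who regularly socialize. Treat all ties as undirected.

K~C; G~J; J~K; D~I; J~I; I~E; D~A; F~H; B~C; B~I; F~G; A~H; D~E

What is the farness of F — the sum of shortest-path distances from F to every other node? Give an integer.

27

Distances from F: A:2, B:4, C:4, D:3, E:4, G:1, H:1, I:3, J:2, K:3.
Sum = 2 + 4 + 4 + 3 + 4 + 1 + 1 + 3 + 2 + 3 = 27.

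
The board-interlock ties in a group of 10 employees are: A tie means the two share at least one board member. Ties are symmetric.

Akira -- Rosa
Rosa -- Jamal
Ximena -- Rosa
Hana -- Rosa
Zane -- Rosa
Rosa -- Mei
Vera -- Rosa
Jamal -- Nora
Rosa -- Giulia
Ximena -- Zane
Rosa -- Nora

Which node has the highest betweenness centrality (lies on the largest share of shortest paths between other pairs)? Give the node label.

Unnormalized betweenness of each node: Akira:0, Giulia:0, Hana:0, Jamal:0, Mei:0, Nora:0, Rosa:34, Vera:0, Ximena:0, Zane:0.
Rosa has the largest value, 34, making it the main broker — the node through which the most shortest paths run.

Rosa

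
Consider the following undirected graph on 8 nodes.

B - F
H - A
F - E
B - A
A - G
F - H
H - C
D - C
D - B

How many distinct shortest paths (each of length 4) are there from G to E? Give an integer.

The shortest distance is 4. The length-4 paths are: G–A–H–F–E; G–A–B–F–E.
That gives 2 distinct shortest paths.

2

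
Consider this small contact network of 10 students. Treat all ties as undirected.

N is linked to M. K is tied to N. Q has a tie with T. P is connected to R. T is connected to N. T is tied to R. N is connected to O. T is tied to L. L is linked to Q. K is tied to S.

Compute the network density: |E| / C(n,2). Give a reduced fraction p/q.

2/9

There are 10 edges and 10 nodes, so the maximum possible is C(10,2) = 45.
Density = 10/45 = 2/9.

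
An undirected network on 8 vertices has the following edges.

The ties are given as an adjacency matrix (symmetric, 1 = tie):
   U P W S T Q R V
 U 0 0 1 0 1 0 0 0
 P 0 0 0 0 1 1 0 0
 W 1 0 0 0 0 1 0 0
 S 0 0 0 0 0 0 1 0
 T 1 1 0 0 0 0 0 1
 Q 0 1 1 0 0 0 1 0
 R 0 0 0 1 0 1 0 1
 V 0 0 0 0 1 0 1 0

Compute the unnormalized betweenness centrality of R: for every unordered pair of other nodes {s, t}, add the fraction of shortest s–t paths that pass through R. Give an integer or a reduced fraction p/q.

15/2

Pairs whose geodesics pass through R — U–S: 2/2; P–S: 1; W–S: 1; W–V: 1/2; S–T: 1; S–Q: 1; S–V: 1; Q–V: 1.
All other pairs contribute 0.
Summing the contributions gives betweenness(R) = 15/2.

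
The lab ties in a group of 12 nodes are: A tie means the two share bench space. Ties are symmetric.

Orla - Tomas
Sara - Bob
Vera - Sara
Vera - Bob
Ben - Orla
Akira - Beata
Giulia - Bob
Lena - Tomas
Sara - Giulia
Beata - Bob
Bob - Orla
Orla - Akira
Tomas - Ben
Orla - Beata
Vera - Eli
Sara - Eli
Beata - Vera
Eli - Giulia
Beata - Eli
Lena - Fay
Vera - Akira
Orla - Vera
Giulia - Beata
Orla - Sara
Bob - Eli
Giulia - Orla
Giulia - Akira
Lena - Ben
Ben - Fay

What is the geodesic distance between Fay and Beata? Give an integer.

3

One shortest route is Fay – Ben – Orla – Beata, which uses 3 edges, and at distance 2 from Fay we only reach {Orla, Tomas}, which does not include Beata. So d(Fay,Beata) = 3.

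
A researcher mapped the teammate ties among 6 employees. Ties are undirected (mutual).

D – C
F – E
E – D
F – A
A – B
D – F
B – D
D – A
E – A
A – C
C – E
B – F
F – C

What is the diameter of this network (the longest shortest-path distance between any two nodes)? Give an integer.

Eccentricity of each node (its greatest distance to any other): A:1, B:2, C:2, D:1, E:2, F:1.
The maximum eccentricity is 2, realized for instance by the pair B–E via B – A – E. So the diameter is 2.

2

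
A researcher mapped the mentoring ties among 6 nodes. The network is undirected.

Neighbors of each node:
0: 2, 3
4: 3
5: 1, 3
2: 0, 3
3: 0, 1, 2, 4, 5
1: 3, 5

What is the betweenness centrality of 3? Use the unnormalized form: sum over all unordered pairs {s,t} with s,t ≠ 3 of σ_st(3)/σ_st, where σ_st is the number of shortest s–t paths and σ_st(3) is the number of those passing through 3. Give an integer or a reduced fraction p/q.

8

Pairs whose geodesics pass through 3 — 2–1: 1; 2–5: 1; 2–4: 1; 1–4: 1; 1–0: 1; 5–4: 1; 5–0: 1; 4–0: 1.
All other pairs contribute 0.
Summing the contributions gives betweenness(3) = 8.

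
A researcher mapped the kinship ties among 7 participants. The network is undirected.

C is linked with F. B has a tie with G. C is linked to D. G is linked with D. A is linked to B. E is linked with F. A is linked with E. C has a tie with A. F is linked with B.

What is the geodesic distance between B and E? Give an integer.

One shortest route is B – F – E, which uses 2 edges, and B and E are not directly tied, so nothing shorter exists. So d(B,E) = 2.

2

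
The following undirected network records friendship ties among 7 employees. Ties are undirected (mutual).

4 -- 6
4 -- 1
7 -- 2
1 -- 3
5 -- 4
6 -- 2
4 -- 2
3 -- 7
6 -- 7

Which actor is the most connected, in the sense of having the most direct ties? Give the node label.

4

Degrees — 1:2, 2:3, 3:2, 4:4, 5:1, 6:3, 7:3.
The maximum is 4, attained only by 4.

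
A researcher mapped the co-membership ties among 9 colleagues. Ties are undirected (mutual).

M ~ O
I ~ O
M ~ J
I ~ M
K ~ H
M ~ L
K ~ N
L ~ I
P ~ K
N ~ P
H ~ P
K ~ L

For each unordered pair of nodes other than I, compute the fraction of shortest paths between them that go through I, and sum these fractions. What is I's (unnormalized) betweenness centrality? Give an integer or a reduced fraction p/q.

5/2

Pairs whose geodesics pass through I — L–O: 1/2; O–N: 1/2; O–P: 1/2; O–H: 1/2; O–K: 1/2.
All other pairs contribute 0.
Summing the contributions gives betweenness(I) = 5/2.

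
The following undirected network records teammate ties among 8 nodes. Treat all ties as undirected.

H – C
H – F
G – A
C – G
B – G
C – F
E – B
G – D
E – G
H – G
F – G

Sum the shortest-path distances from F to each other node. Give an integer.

Distances from F: A:2, B:2, C:1, D:2, E:2, G:1, H:1.
Sum = 2 + 2 + 1 + 2 + 2 + 1 + 1 = 11.

11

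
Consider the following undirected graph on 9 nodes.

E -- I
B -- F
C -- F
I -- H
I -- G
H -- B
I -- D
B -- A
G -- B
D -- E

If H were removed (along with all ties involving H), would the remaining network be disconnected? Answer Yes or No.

No

Even without H, every remaining node can still reach every other (the residual graph is connected), so H is not a cut vertex.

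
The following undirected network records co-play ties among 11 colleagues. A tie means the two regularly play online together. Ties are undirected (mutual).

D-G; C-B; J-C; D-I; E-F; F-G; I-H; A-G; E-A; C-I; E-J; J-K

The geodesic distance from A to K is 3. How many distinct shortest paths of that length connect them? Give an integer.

1

The shortest distance is 3, and the only length-3 path is A–E–J–K. So there is exactly 1 shortest path.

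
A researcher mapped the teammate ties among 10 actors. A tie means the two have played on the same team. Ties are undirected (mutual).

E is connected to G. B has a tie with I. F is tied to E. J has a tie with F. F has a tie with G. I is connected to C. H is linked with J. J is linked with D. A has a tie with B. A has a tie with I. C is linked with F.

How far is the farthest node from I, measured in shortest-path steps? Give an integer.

Distances from I: A:1, B:1, C:1, D:4, E:3, F:2, G:3, H:4, J:3.
The largest is 4 (to H and D), so the eccentricity of I is 4.

4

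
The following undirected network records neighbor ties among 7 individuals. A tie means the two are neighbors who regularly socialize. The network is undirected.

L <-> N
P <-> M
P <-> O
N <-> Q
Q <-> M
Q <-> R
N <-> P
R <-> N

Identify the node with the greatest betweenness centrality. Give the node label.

N

Unnormalized betweenness of each node: L:0, M:1, N:8, O:0, P:6, Q:2, R:0.
N has the largest value, 8, making it the main broker — the node through which the most shortest paths run.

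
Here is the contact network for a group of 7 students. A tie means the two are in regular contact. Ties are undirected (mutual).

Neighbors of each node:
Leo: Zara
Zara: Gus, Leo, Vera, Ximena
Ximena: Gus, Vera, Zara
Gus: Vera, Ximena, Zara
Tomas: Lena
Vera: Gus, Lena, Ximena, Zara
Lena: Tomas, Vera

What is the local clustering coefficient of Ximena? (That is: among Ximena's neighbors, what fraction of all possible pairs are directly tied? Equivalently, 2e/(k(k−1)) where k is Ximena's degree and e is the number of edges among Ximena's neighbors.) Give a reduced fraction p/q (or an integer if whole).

1

Ximena's neighbors: Gus, Vera, and Zara (k = 3).
Possible neighbor pairs: C(3,2) = 3. Edges among them: Gus–Vera, Gus–Zara, Vera–Zara → e = 3.
Clustering(Ximena) = 3/3 = 1.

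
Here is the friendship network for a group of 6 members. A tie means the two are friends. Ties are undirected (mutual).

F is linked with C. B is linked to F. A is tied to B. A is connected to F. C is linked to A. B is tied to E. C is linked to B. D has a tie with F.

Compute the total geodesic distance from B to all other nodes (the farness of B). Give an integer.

6

Distances from B: A:1, C:1, D:2, E:1, F:1.
Sum = 1 + 1 + 2 + 1 + 1 = 6.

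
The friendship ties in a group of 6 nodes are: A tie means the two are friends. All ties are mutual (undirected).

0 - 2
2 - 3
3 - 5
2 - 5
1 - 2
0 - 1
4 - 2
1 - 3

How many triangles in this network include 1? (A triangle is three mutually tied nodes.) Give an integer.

1's neighbors: 0, 2, and 3.
Neighbor pairs that are themselves tied: 1–0–2; 1–2–3. Each forms one triangle with 1, for 2 in total.

2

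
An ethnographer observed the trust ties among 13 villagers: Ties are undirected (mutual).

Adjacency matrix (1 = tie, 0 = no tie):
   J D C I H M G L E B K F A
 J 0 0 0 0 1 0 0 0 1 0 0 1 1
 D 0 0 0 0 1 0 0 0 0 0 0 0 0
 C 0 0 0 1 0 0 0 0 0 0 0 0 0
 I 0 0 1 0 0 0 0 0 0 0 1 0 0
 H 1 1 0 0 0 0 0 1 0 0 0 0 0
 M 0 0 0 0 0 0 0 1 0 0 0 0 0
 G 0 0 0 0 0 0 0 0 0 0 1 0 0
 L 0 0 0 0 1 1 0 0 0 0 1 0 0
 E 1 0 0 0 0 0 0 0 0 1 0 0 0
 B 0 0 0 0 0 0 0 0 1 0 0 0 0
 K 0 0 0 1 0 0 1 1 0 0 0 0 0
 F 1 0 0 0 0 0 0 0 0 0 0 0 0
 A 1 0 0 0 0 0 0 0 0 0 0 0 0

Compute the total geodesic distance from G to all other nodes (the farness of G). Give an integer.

Distances from G: A:5, B:6, C:3, D:4, E:5, F:5, H:3, I:2, J:4, K:1, L:2, M:3.
Sum = 5 + 6 + 3 + 4 + 5 + 5 + 3 + 2 + 4 + 1 + 2 + 3 = 43.

43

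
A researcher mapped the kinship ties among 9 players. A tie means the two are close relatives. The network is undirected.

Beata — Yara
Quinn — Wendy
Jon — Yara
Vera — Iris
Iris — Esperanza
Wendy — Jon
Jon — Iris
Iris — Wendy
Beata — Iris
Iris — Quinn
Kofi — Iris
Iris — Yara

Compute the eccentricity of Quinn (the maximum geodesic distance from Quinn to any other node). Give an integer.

2

Distances from Quinn: Beata:2, Esperanza:2, Iris:1, Jon:2, Kofi:2, Vera:2, Wendy:1, Yara:2.
The largest is 2 (to Beata, Kofi, Yara, Jon, Esperanza, and Vera), so the eccentricity of Quinn is 2.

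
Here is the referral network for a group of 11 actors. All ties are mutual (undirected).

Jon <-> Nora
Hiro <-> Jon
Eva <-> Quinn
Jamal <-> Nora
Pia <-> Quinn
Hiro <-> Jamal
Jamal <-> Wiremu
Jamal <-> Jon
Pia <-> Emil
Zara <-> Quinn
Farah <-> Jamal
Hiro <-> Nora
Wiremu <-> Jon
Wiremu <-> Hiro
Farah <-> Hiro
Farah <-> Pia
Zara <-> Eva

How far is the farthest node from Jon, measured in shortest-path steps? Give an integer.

5

Distances from Jon: Emil:4, Eva:5, Farah:2, Hiro:1, Jamal:1, Nora:1, Pia:3, Quinn:4, Wiremu:1, Zara:5.
The largest is 5 (to Eva and Zara), so the eccentricity of Jon is 5.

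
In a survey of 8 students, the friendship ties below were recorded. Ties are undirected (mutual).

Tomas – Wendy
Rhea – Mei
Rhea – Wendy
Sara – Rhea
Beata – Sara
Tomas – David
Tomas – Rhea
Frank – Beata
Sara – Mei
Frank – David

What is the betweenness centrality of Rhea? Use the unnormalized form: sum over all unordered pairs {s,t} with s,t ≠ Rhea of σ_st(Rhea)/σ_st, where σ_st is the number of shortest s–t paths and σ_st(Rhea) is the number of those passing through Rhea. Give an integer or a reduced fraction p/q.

Pairs whose geodesics pass through Rhea — Wendy–Beata: 1; Wendy–Sara: 1; Wendy–Mei: 1; Tomas–Beata: 1/2; Tomas–Sara: 1; Tomas–Mei: 1; David–Sara: 1/2; David–Mei: 1.
All other pairs contribute 0.
Summing the contributions gives betweenness(Rhea) = 7.

7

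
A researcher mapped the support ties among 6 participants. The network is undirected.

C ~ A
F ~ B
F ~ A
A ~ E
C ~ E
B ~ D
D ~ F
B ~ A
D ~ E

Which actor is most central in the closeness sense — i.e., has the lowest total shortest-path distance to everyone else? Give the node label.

A

Farness (sum of distances to all others) for each node — A:6, B:7, C:8, D:7, E:7, F:7.
The smallest farness is 6, for A, so A has the highest closeness.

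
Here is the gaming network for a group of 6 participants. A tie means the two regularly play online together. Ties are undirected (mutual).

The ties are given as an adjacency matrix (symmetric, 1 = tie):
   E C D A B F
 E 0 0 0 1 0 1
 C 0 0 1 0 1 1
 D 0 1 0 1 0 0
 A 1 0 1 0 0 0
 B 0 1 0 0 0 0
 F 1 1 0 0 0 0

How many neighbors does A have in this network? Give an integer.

A is directly tied to D and E. That is 2 neighbors, so the degree of A is 2.

2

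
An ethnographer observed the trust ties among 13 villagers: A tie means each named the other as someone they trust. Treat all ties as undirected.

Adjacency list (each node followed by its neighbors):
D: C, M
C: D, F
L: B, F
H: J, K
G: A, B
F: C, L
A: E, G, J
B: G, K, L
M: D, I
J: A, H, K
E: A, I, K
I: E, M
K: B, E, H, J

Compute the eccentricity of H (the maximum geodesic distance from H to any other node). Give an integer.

Distances from H: A:2, B:2, C:5, D:5, E:2, F:4, G:3, I:3, J:1, K:1, L:3, M:4.
The largest is 5 (to C and D), so the eccentricity of H is 5.

5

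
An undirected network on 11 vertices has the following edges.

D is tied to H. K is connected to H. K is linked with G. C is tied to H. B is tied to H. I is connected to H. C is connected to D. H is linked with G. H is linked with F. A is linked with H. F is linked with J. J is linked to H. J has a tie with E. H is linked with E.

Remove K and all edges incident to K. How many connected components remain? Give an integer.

1

K's neighbors (G and H) remain reachable from one another through other ties, so the rest of the network stays in one piece.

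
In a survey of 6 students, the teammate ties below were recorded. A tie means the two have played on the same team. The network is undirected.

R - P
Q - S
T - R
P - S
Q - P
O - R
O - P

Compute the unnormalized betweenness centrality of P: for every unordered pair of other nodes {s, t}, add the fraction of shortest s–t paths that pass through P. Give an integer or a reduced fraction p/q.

Pairs whose geodesics pass through P — S–R: 1; S–T: 1; S–O: 1; Q–R: 1; Q–T: 1; Q–O: 1.
All other pairs contribute 0.
Summing the contributions gives betweenness(P) = 6.

6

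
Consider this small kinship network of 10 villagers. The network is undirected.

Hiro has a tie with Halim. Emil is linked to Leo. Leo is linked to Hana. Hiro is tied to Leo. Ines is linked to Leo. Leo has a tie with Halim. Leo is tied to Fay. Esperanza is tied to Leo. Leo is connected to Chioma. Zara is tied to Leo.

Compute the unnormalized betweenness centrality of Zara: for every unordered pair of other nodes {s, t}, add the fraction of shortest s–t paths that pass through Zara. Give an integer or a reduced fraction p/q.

No shortest path between any pair of other nodes passes through Zara.
Summing the contributions gives betweenness(Zara) = 0.

0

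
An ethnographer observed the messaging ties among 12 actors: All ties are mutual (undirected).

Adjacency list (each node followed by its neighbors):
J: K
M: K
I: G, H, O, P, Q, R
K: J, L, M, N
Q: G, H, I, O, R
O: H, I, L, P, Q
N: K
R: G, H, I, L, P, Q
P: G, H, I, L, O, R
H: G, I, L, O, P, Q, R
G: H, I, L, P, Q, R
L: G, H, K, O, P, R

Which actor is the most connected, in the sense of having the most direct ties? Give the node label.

Degrees — G:6, H:7, I:6, J:1, K:4, L:6, M:1, N:1, O:5, P:6, Q:5, R:6.
The maximum is 7, attained only by H.

H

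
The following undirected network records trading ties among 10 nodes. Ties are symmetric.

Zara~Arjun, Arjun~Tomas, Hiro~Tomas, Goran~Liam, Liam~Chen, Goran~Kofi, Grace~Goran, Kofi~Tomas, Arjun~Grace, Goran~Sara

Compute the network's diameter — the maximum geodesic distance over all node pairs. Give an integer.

Eccentricity of each node (its greatest distance to any other): Arjun:4, Chen:5, Goran:3, Grace:3, Hiro:5, Kofi:3, Liam:4, Sara:4, Tomas:4, Zara:5.
The maximum eccentricity is 5, realized for instance by the pair Chen–Hiro via Chen – Liam – Goran – Kofi – Tomas – Hiro. So the diameter is 5.

5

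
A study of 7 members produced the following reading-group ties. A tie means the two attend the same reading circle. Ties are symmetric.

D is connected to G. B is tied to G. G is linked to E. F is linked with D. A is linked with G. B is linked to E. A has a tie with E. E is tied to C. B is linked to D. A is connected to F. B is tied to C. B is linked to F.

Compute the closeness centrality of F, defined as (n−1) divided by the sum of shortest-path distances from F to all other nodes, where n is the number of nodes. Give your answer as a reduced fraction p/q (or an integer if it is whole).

2/3

Distances from F: A:1, B:1, C:2, D:1, E:2, G:2. Sum = 9.
n = 7, so closeness = 6/9 = 2/3.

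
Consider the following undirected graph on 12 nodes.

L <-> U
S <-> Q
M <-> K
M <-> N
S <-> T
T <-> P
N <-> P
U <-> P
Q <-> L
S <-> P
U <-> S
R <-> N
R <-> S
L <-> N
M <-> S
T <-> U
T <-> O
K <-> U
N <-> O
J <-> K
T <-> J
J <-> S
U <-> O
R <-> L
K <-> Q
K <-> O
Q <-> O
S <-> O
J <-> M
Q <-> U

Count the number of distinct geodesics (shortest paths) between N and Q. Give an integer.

The shortest distance is 2. The length-2 paths are: N–L–Q; N–O–Q.
That gives 2 distinct shortest paths.

2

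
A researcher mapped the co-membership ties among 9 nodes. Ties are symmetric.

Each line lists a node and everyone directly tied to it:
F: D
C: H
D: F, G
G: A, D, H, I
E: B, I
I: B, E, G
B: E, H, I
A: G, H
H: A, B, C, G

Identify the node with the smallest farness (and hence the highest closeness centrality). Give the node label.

G

Farness (sum of distances to all others) for each node — A:16, B:16, C:20, D:17, E:19, F:24, G:12, H:13, I:15.
The smallest farness is 12, for G, so G has the highest closeness.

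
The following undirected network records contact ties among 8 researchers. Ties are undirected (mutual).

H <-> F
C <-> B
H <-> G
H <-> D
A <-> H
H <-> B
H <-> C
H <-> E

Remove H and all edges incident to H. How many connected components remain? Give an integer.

Without H, the remaining ties split the others into: {F}; {B, C}; {E}; {G}; {D}; {A}.
That's 6 separate components.

6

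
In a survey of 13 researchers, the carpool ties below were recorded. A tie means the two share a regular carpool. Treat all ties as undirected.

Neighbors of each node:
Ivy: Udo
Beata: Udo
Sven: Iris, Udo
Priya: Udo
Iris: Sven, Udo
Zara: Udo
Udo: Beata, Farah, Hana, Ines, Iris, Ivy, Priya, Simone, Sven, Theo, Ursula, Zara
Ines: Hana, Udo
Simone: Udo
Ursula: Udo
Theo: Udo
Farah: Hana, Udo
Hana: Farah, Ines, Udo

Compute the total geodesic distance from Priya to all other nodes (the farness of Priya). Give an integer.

23

Distances from Priya: Beata:2, Farah:2, Hana:2, Ines:2, Iris:2, Ivy:2, Simone:2, Sven:2, Theo:2, Udo:1, Ursula:2, Zara:2.
Sum = 2 + 2 + 2 + 2 + 2 + 2 + 2 + 2 + 2 + 1 + 2 + 2 = 23.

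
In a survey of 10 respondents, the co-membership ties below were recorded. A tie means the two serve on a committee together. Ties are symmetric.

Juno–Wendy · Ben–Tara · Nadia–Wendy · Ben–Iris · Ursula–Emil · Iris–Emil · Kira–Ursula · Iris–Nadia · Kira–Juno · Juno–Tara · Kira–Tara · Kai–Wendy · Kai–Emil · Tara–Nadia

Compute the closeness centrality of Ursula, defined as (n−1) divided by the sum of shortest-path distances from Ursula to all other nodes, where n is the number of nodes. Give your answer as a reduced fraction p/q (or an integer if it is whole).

Distances from Ursula: Ben:3, Emil:1, Iris:2, Juno:2, Kai:2, Kira:1, Nadia:3, Tara:2, Wendy:3. Sum = 19.
n = 10, so closeness = 9/19.

9/19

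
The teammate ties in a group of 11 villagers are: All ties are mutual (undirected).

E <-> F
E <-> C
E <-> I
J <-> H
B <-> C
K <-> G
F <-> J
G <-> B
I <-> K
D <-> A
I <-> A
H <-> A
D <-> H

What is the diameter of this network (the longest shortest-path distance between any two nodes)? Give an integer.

5

Eccentricity of each node (its greatest distance to any other): A:4, B:5, C:4, D:5, E:3, F:4, G:5, H:5, I:3, J:5, K:4.
The maximum eccentricity is 5, realized for instance by the pair D–B via D – A – I – K – G – B. So the diameter is 5.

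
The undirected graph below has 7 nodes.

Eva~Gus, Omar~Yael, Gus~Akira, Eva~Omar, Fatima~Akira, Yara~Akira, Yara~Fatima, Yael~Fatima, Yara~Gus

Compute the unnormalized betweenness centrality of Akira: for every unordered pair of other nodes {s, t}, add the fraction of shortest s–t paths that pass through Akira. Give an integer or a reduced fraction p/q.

7/6

Pairs whose geodesics pass through Akira — Eva–Fatima: 1/3; Gus–Fatima: 1/2; Gus–Yael: 1/3.
All other pairs contribute 0.
Summing the contributions gives betweenness(Akira) = 7/6.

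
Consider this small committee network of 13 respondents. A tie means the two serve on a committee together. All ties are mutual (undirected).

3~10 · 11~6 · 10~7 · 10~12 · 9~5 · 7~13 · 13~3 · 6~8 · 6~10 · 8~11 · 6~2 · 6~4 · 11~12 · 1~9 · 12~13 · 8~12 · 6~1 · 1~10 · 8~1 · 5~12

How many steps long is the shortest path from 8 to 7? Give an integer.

3

One shortest route is 8 – 12 – 13 – 7, which uses 3 edges, and at distance 2 from 8 we only reach {2, 4, 5, 9, 10, 13}, which does not include 7. So d(8,7) = 3.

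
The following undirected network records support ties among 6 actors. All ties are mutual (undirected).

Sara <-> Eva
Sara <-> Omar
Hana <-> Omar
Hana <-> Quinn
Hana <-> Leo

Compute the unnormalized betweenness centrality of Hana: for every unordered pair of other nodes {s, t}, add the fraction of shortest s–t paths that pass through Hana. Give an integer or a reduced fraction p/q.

7

Pairs whose geodesics pass through Hana — Sara–Quinn: 1; Sara–Leo: 1; Quinn–Leo: 1; Quinn–Eva: 1; Quinn–Omar: 1; Leo–Eva: 1; Leo–Omar: 1.
All other pairs contribute 0.
Summing the contributions gives betweenness(Hana) = 7.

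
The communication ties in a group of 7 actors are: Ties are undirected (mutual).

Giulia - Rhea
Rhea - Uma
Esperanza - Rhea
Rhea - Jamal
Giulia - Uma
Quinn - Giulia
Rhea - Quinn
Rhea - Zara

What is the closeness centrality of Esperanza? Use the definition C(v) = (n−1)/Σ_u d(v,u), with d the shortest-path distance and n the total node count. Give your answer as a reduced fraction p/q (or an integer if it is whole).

Distances from Esperanza: Giulia:2, Jamal:2, Quinn:2, Rhea:1, Uma:2, Zara:2. Sum = 11.
n = 7, so closeness = 6/11.

6/11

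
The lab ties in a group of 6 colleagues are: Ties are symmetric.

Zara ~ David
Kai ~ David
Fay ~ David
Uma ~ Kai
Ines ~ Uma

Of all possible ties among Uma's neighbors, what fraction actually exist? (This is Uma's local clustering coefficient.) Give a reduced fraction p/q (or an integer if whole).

0

Uma's neighbors: Ines and Kai (k = 2).
Possible neighbor pairs: C(2,2) = 1. Edges among them: none → e = 0.
Clustering(Uma) = 0/1.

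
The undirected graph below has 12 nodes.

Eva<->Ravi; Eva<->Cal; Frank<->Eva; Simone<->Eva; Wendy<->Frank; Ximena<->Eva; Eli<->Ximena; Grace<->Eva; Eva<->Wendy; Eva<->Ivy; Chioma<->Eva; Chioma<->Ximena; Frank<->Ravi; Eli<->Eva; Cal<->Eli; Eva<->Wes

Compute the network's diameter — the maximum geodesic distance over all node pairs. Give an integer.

2

Eccentricity of each node (its greatest distance to any other): Cal:2, Chioma:2, Eli:2, Eva:1, Frank:2, Grace:2, Ivy:2, Ravi:2, Simone:2, Wendy:2, Wes:2, Ximena:2.
The maximum eccentricity is 2, realized for instance by the pair Chioma–Ravi via Chioma – Eva – Ravi. So the diameter is 2.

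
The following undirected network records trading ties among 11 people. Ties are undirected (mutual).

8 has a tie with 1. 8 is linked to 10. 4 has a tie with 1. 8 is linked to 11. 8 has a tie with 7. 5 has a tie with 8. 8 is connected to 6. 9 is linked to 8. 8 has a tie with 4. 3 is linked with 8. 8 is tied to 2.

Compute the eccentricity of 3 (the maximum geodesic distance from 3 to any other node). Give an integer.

Distances from 3: 1:2, 2:2, 4:2, 5:2, 6:2, 7:2, 8:1, 9:2, 10:2, 11:2.
The largest is 2 (to 11, 10, 2, 9, 5, 7, 4, 6, and 1), so the eccentricity of 3 is 2.

2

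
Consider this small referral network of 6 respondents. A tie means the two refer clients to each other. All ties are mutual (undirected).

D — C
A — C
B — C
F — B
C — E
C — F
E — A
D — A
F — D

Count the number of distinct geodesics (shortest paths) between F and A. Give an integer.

2

The shortest distance is 2. The length-2 paths are: F–D–A; F–C–A.
That gives 2 distinct shortest paths.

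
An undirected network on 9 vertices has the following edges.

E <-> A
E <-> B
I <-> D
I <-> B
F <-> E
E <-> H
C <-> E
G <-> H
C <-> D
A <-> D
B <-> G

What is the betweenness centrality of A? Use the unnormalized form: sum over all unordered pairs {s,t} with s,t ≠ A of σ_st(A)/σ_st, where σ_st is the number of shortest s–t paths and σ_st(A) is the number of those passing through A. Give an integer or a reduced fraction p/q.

Pairs whose geodesics pass through A — D–H: 1/2; D–E: 1/2; D–F: 1/2.
All other pairs contribute 0.
Summing the contributions gives betweenness(A) = 3/2.

3/2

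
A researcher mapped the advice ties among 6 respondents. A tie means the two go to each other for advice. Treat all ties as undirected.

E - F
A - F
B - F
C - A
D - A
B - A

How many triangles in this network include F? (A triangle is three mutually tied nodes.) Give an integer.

F's neighbors: A, B, and E.
Neighbor pairs that are themselves tied: F–A–B. Each forms one triangle with F, for 1 in total.

1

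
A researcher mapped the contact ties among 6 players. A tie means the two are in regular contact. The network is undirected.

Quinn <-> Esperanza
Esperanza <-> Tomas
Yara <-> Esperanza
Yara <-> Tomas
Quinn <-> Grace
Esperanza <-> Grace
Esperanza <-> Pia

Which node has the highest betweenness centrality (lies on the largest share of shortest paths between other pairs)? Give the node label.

Esperanza

Unnormalized betweenness of each node: Esperanza:8, Grace:0, Pia:0, Quinn:0, Tomas:0, Yara:0.
Esperanza has the largest value, 8, making it the main broker — the node through which the most shortest paths run.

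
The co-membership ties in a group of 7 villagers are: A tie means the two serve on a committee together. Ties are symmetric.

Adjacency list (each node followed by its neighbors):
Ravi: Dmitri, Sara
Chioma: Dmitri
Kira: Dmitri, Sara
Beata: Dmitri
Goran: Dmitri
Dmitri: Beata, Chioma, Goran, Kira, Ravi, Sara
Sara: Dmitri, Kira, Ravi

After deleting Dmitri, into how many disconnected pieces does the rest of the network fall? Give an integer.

Without Dmitri, the remaining ties split the others into: {Kira, Ravi, Sara}; {Goran}; {Chioma}; {Beata}.
That's 4 separate components.

4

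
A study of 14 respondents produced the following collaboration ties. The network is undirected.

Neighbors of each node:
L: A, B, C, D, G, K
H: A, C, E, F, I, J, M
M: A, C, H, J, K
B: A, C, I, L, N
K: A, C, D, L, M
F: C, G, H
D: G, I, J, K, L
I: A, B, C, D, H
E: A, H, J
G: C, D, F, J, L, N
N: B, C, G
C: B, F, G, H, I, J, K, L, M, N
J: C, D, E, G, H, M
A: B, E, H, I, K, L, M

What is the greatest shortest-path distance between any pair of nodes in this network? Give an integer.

3

Eccentricity of each node (its greatest distance to any other): A:2, B:2, C:2, D:2, E:3, F:2, G:2, H:2, I:2, J:2, K:2, L:2, M:2, N:3.
The maximum eccentricity is 3, realized for instance by the pair N–E via N – C – H – E. So the diameter is 3.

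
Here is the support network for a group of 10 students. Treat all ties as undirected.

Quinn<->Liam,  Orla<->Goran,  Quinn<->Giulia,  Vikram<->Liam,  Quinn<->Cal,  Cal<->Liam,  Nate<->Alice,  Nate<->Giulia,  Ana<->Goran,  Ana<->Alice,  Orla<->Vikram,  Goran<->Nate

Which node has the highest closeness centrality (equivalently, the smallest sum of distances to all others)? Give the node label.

Farness (sum of distances to all others) for each node — Alice:24, Ana:25, Cal:25, Giulia:19, Goran:19, Liam:21, Nate:18, Orla:20, Quinn:20, Vikram:21.
The smallest farness is 18, for Nate, so Nate has the highest closeness.

Nate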